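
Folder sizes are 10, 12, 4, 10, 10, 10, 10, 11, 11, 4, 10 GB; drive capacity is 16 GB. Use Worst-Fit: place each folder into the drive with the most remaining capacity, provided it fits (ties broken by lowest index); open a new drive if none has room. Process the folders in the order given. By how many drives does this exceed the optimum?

0

Worst-Fit: [10,4] [12] [10,4] [10] [10] [10] [11] [11] [10] → 9 drives.
9 folders exceed 8 GB (half the capacity), and no two of those can share a drive, so at least 9 drives are needed.
So 9 is already optimal.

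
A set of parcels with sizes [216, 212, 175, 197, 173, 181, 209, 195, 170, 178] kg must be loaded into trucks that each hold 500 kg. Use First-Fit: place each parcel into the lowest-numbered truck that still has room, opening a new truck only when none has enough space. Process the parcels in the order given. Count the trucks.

truck 1: place 216 kg, 284 kg left
truck 1: place 212 kg, 72 kg left
truck 2: place 175 kg, 325 kg left
truck 2: place 197 kg, 128 kg left
truck 3: place 173 kg, 327 kg left
truck 3: place 181 kg, 146 kg left
truck 4: place 209 kg, 291 kg left
truck 4: place 195 kg, 96 kg left
truck 5: place 170 kg, 330 kg left
truck 5: place 178 kg, 152 kg left
Final trucks: [216,212] [175,197] [173,181] [209,195] [170,178].

5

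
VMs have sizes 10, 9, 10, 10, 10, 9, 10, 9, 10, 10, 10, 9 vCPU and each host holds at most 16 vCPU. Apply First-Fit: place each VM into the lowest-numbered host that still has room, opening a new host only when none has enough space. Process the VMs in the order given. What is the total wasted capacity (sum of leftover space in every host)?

10 vCPU → host 1 (remaining 6 vCPU)
9 vCPU → host 2 (remaining 7 vCPU)
10 vCPU → host 3 (remaining 6 vCPU)
10 vCPU → host 4 (remaining 6 vCPU)
10 vCPU → host 5 (remaining 6 vCPU)
9 vCPU → host 6 (remaining 7 vCPU)
10 vCPU → host 7 (remaining 6 vCPU)
9 vCPU → host 8 (remaining 7 vCPU)
10 vCPU → host 9 (remaining 6 vCPU)
10 vCPU → host 10 (remaining 6 vCPU)
10 vCPU → host 11 (remaining 6 vCPU)
9 vCPU → host 12 (remaining 7 vCPU)
12 hosts × 16 vCPU = 192 vCPU; used 116 vCPU; unused 76 vCPU.

76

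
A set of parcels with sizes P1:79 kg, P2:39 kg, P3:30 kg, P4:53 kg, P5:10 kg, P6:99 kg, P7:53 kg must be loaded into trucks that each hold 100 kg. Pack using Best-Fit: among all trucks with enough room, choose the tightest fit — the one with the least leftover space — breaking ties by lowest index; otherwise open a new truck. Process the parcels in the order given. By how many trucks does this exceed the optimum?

Best-Fit: [79,10] [39,30] [53] [99] [53] → 5 trucks.
Total size 363 kg; any packing needs at least ⌈363/100⌉ = 4 trucks.
An optimal packing achieves that bound: [99] [79,10] [53,39] [53,30] → 4 trucks.
Excess: 5 − 4 = 1.

1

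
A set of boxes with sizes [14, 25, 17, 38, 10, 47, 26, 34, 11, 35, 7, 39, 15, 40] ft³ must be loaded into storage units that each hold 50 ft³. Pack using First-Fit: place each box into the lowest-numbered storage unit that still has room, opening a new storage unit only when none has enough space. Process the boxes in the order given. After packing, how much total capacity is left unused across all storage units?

42

14 ft³ → storage unit 1 (remaining 36 ft³)
25 ft³ → storage unit 1 (remaining 11 ft³)
17 ft³ → storage unit 2 (remaining 33 ft³)
38 ft³ → storage unit 3 (remaining 12 ft³)
10 ft³ → storage unit 1 (remaining 1 ft³)
47 ft³ → storage unit 4 (remaining 3 ft³)
26 ft³ → storage unit 2 (remaining 7 ft³)
34 ft³ → storage unit 5 (remaining 16 ft³)
11 ft³ → storage unit 3 (remaining 1 ft³)
35 ft³ → storage unit 6 (remaining 15 ft³)
7 ft³ → storage unit 2 (remaining 0 ft³)
39 ft³ → storage unit 7 (remaining 11 ft³)
15 ft³ → storage unit 5 (remaining 1 ft³)
40 ft³ → storage unit 8 (remaining 10 ft³)
8 storage units × 50 ft³ = 400 ft³; used 358 ft³; unused 42 ft³.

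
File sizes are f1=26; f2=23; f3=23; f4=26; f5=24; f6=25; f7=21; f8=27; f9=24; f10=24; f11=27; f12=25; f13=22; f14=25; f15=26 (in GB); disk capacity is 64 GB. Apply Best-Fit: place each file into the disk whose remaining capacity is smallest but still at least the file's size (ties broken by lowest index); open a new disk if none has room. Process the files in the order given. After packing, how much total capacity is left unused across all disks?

144

disk 1: place f1 (26 GB), 38 GB left
disk 1: place f2 (23 GB), 15 GB left
disk 2: place f3 (23 GB), 41 GB left
disk 2: place f4 (26 GB), 15 GB left
disk 3: place f5 (24 GB), 40 GB left
disk 3: place f6 (25 GB), 15 GB left
disk 4: place f7 (21 GB), 43 GB left
disk 4: place f8 (27 GB), 16 GB left
disk 5: place f9 (24 GB), 40 GB left
disk 5: place f10 (24 GB), 16 GB left
disk 6: place f11 (27 GB), 37 GB left
disk 6: place f12 (25 GB), 12 GB left
disk 7: place f13 (22 GB), 42 GB left
disk 7: place f14 (25 GB), 17 GB left
disk 8: place f15 (26 GB), 38 GB left
8 disks × 64 GB = 512 GB; used 368 GB; unused 144 GB.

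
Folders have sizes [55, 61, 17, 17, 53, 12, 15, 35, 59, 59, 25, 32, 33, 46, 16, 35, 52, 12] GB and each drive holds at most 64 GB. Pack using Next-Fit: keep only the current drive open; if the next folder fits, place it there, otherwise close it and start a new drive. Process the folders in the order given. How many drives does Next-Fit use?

drive 1: place 55 GB, 9 GB left
drive 2: place 61 GB, 3 GB left
drive 3: place 17 GB, 47 GB left
drive 3: place 17 GB, 30 GB left
drive 4: place 53 GB, 11 GB left
drive 5: place 12 GB, 52 GB left
drive 5: place 15 GB, 37 GB left
drive 5: place 35 GB, 2 GB left
drive 6: place 59 GB, 5 GB left
drive 7: place 59 GB, 5 GB left
drive 8: place 25 GB, 39 GB left
drive 8: place 32 GB, 7 GB left
drive 9: place 33 GB, 31 GB left
drive 10: place 46 GB, 18 GB left
drive 10: place 16 GB, 2 GB left
drive 11: place 35 GB, 29 GB left
drive 12: place 52 GB, 12 GB left
drive 12: place 12 GB, 0 GB left
Final drives: [55] [61] [17,17] [53] [12,15,35] [59] [59] [25,32] [33] [46,16] [35] [52,12].

12 drives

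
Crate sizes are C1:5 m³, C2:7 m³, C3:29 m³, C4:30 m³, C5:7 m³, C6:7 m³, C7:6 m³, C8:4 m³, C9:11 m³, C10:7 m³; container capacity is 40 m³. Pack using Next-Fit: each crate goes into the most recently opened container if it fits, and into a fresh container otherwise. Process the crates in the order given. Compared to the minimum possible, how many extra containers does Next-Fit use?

1

Next-Fit: [5,7] [29] [30,7] [7,6,4,11,7] → 4 containers.
Total size 113 m³; any packing needs at least ⌈113/40⌉ = 3 containers.
An optimal packing achieves that bound: [30,7] [29,11] [7,7,7,6,5,4] → 3 containers.
Excess: 4 − 3 = 1.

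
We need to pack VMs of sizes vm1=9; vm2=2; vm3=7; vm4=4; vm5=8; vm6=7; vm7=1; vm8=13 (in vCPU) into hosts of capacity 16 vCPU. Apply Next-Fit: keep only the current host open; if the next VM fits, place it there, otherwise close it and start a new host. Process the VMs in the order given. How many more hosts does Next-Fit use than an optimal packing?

Next-Fit: [9,2] [7,4] [8,7,1] [13] → 4 hosts.
Total size 51 vCPU; any packing needs at least ⌈51/16⌉ = 4 hosts.
So 4 is already optimal.

0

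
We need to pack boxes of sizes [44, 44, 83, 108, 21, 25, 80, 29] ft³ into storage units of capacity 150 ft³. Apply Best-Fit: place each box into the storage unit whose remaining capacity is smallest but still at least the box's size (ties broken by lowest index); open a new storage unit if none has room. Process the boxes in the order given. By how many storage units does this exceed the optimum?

1

Best-Fit: [44,44,25,29] [83] [108,21] [80] → 4 storage units.
Total size 434 ft³; any packing needs at least ⌈434/150⌉ = 3 storage units.
An optimal packing achieves that bound: [108,29] [83,44,21] [80,44,25] → 3 storage units.
Excess: 4 − 3 = 1.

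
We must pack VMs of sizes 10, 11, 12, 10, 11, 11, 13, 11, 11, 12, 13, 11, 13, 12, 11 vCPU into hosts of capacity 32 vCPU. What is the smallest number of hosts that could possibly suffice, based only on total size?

Total size = 10 + 11 + 12 + 10 + 11 + 11 + 13 + 11 + 11 + 12 + 13 + 11 + 13 + 12 + 11 = 172 vCPU.
⌈172 / 32⌉ = 6.

6 hosts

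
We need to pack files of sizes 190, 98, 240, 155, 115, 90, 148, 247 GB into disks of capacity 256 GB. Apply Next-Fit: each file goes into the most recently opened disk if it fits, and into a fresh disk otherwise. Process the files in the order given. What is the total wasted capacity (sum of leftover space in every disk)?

509

190 GB → disk 1 (remaining 66 GB)
98 GB → disk 2 (remaining 158 GB)
240 GB → disk 3 (remaining 16 GB)
155 GB → disk 4 (remaining 101 GB)
115 GB → disk 5 (remaining 141 GB)
90 GB → disk 5 (remaining 51 GB)
148 GB → disk 6 (remaining 108 GB)
247 GB → disk 7 (remaining 9 GB)
7 disks × 256 GB = 1792 GB; used 1283 GB; unused 509 GB.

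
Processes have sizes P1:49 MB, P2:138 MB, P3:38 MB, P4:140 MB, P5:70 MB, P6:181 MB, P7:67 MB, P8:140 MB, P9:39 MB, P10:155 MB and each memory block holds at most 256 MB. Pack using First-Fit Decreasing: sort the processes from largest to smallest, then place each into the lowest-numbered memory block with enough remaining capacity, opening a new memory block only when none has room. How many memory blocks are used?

Sorted descending: 181, 155, 140, 140, 138, 70, 67, 49, 39, 38.
Put 181 MB in memory block 1; 75 MB remain.
Put 155 MB in memory block 2; 101 MB remain.
Put 140 MB in memory block 3; 116 MB remain.
Put 140 MB in memory block 4; 116 MB remain.
Put 138 MB in memory block 5; 118 MB remain.
Put 70 MB in memory block 1; 5 MB remain.
Put 67 MB in memory block 2; 34 MB remain.
Put 49 MB in memory block 3; 67 MB remain.
Put 39 MB in memory block 3; 28 MB remain.
Put 38 MB in memory block 4; 78 MB remain.

5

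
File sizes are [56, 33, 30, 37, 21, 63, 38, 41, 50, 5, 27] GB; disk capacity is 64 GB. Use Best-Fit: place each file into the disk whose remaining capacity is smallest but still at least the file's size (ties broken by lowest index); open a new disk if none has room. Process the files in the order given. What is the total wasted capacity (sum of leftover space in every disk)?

disk 1: place 56 GB, 8 GB left
disk 2: place 33 GB, 31 GB left
disk 2: place 30 GB, 1 GB left
disk 3: place 37 GB, 27 GB left
disk 3: place 21 GB, 6 GB left
disk 4: place 63 GB, 1 GB left
disk 5: place 38 GB, 26 GB left
disk 6: place 41 GB, 23 GB left
disk 7: place 50 GB, 14 GB left
disk 3: place 5 GB, 1 GB left
disk 8: place 27 GB, 37 GB left
8 disks × 64 GB = 512 GB; used 401 GB; unused 111 GB.

111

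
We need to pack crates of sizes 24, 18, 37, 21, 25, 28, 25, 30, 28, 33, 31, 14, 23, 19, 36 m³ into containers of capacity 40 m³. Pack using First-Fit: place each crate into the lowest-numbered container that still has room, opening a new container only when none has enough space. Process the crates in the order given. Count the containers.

13

Put 24 m³ in container 1; 16 m³ remain.
Put 18 m³ in container 2; 22 m³ remain.
Put 37 m³ in container 3; 3 m³ remain.
Put 21 m³ in container 2; 1 m³ remain.
Put 25 m³ in container 4; 15 m³ remain.
Put 28 m³ in container 5; 12 m³ remain.
Put 25 m³ in container 6; 15 m³ remain.
Put 30 m³ in container 7; 10 m³ remain.
Put 28 m³ in container 8; 12 m³ remain.
Put 33 m³ in container 9; 7 m³ remain.
Put 31 m³ in container 10; 9 m³ remain.
Put 14 m³ in container 1; 2 m³ remain.
Put 23 m³ in container 11; 17 m³ remain.
Put 19 m³ in container 12; 21 m³ remain.
Put 36 m³ in container 13; 4 m³ remain.
Final containers: [24,14] [18,21] [37] [25] [28] [25] [30] [28] [33] [31] [23] [19] [36].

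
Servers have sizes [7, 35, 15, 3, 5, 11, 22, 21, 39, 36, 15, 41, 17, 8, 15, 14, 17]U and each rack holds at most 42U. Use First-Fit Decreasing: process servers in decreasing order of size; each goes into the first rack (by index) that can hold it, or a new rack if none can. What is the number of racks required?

8

Sorted descending: 41, 39, 36, 35, 22, 21, 17, 17, 15, 15, 15, 14, 11, 8, 7, 5, 3.
41U → rack 1 (remaining 1U)
39U → rack 2 (remaining 3U)
36U → rack 3 (remaining 6U)
35U → rack 4 (remaining 7U)
22U → rack 5 (remaining 20U)
21U → rack 6 (remaining 21U)
17U → rack 5 (remaining 3U)
17U → rack 6 (remaining 4U)
15U → rack 7 (remaining 27U)
15U → rack 7 (remaining 12U)
15U → rack 8 (remaining 27U)
14U → rack 8 (remaining 13U)
11U → rack 7 (remaining 1U)
8U → rack 8 (remaining 5U)
7U → rack 4 (remaining 0U)
5U → rack 3 (remaining 1U)
3U → rack 2 (remaining 0U)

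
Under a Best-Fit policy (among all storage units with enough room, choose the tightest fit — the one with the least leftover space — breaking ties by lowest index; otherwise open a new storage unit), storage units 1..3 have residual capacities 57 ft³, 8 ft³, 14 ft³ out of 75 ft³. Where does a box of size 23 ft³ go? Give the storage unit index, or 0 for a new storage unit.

1

Storage units with room: storage unit 1 (57 ft³).
Tightest fit is storage unit 1 with 57 ft³ free.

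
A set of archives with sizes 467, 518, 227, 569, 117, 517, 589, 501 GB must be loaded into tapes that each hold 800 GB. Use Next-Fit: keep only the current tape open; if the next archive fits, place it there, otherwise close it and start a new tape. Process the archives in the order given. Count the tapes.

467 GB → tape 1 (remaining 333 GB)
518 GB → tape 2 (remaining 282 GB)
227 GB → tape 2 (remaining 55 GB)
569 GB → tape 3 (remaining 231 GB)
117 GB → tape 3 (remaining 114 GB)
517 GB → tape 4 (remaining 283 GB)
589 GB → tape 5 (remaining 211 GB)
501 GB → tape 6 (remaining 299 GB)

6 tapes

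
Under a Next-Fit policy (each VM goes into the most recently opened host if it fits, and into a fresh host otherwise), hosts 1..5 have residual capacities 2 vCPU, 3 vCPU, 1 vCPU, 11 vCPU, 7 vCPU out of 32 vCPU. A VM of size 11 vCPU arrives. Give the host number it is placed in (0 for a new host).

0

Next-Fit only looks at host 5, which has 7 vCPU free.
11 vCPU does not fit, so a new host is opened.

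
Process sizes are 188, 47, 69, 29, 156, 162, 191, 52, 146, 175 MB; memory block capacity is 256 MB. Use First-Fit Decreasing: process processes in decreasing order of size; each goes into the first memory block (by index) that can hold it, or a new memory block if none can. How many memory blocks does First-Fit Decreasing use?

Sorted descending: 191, 188, 175, 162, 156, 146, 69, 52, 47, 29.
memory block 1: place 191 MB, 65 MB left
memory block 2: place 188 MB, 68 MB left
memory block 3: place 175 MB, 81 MB left
memory block 4: place 162 MB, 94 MB left
memory block 5: place 156 MB, 100 MB left
memory block 6: place 146 MB, 110 MB left
memory block 3: place 69 MB, 12 MB left
memory block 1: place 52 MB, 13 MB left
memory block 2: place 47 MB, 21 MB left
memory block 4: place 29 MB, 65 MB left

6 memory blocks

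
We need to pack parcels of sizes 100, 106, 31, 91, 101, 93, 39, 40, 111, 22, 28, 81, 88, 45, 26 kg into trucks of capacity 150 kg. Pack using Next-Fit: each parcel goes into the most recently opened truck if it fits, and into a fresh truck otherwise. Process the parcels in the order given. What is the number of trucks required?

10

100 kg → truck 1 (remaining 50 kg)
106 kg → truck 2 (remaining 44 kg)
31 kg → truck 2 (remaining 13 kg)
91 kg → truck 3 (remaining 59 kg)
101 kg → truck 4 (remaining 49 kg)
93 kg → truck 5 (remaining 57 kg)
39 kg → truck 5 (remaining 18 kg)
40 kg → truck 6 (remaining 110 kg)
111 kg → truck 7 (remaining 39 kg)
22 kg → truck 7 (remaining 17 kg)
28 kg → truck 8 (remaining 122 kg)
81 kg → truck 8 (remaining 41 kg)
88 kg → truck 9 (remaining 62 kg)
45 kg → truck 9 (remaining 17 kg)
26 kg → truck 10 (remaining 124 kg)
Final trucks: [100] [106,31] [91] [101] [93,39] [40] [111,22] [28,81] [88,45] [26].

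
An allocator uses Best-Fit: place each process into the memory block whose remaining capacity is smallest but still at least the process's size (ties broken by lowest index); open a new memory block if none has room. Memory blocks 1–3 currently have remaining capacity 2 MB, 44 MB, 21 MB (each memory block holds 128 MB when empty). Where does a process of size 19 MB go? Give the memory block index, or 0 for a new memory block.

3

Memory blocks with room: memory block 2 (44 MB), memory block 3 (21 MB).
Tightest fit is memory block 3 with 21 MB free.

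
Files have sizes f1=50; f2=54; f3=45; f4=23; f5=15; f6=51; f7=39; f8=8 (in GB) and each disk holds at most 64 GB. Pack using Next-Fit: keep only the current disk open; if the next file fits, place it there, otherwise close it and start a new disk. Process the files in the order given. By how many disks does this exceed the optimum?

1

Next-Fit: [50] [54] [45] [23,15] [51] [39,8] → 6 disks.
Total size 285 GB; any packing needs at least ⌈285/64⌉ = 5 disks.
An optimal packing achieves that bound: [54,8] [51] [50] [45,15] [39,23] → 5 disks.
Excess: 6 − 5 = 1.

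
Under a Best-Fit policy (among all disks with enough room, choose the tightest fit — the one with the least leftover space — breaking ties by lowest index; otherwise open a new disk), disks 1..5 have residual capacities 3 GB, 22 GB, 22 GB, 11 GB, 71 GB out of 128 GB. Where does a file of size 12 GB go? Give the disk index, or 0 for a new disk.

2

Disks with room: disk 2 (22 GB), disk 3 (22 GB), disk 5 (71 GB).
Tightest fit is disk 2 with 22 GB free.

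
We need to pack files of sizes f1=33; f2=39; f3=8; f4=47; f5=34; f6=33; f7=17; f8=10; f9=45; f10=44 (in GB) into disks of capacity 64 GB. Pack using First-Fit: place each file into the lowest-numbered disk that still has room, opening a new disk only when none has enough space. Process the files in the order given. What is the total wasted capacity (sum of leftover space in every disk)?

138

f1 (33 GB) → disk 1 (remaining 31 GB)
f2 (39 GB) → disk 2 (remaining 25 GB)
f3 (8 GB) → disk 1 (remaining 23 GB)
f4 (47 GB) → disk 3 (remaining 17 GB)
f5 (34 GB) → disk 4 (remaining 30 GB)
f6 (33 GB) → disk 5 (remaining 31 GB)
f7 (17 GB) → disk 1 (remaining 6 GB)
f8 (10 GB) → disk 2 (remaining 15 GB)
f9 (45 GB) → disk 6 (remaining 19 GB)
f10 (44 GB) → disk 7 (remaining 20 GB)
7 disks × 64 GB = 448 GB; used 310 GB; unused 138 GB.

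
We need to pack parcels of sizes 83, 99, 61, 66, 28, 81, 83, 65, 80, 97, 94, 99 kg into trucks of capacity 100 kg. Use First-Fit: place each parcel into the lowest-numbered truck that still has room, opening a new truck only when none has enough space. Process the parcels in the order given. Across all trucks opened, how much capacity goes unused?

truck 1: place 83 kg, 17 kg left
truck 2: place 99 kg, 1 kg left
truck 3: place 61 kg, 39 kg left
truck 4: place 66 kg, 34 kg left
truck 3: place 28 kg, 11 kg left
truck 5: place 81 kg, 19 kg left
truck 6: place 83 kg, 17 kg left
truck 7: place 65 kg, 35 kg left
truck 8: place 80 kg, 20 kg left
truck 9: place 97 kg, 3 kg left
truck 10: place 94 kg, 6 kg left
truck 11: place 99 kg, 1 kg left
11 trucks × 100 kg = 1100 kg; used 936 kg; unused 164 kg.

164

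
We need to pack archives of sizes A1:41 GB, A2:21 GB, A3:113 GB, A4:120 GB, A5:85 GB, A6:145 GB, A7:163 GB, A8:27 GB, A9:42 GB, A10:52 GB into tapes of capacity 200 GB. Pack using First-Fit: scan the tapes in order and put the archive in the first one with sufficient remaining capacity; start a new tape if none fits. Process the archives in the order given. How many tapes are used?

5

A1 (41 GB) → tape 1 (remaining 159 GB)
A2 (21 GB) → tape 1 (remaining 138 GB)
A3 (113 GB) → tape 1 (remaining 25 GB)
A4 (120 GB) → tape 2 (remaining 80 GB)
A5 (85 GB) → tape 3 (remaining 115 GB)
A6 (145 GB) → tape 4 (remaining 55 GB)
A7 (163 GB) → tape 5 (remaining 37 GB)
A8 (27 GB) → tape 2 (remaining 53 GB)
A9 (42 GB) → tape 2 (remaining 11 GB)
A10 (52 GB) → tape 3 (remaining 63 GB)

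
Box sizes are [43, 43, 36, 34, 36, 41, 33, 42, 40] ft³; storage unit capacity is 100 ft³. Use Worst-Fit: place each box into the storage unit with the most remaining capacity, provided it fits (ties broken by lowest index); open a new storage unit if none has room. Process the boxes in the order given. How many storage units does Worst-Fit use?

Put 43 ft³ in storage unit 1; 57 ft³ remain.
Put 43 ft³ in storage unit 1; 14 ft³ remain.
Put 36 ft³ in storage unit 2; 64 ft³ remain.
Put 34 ft³ in storage unit 2; 30 ft³ remain.
Put 36 ft³ in storage unit 3; 64 ft³ remain.
Put 41 ft³ in storage unit 3; 23 ft³ remain.
Put 33 ft³ in storage unit 4; 67 ft³ remain.
Put 42 ft³ in storage unit 4; 25 ft³ remain.
Put 40 ft³ in storage unit 5; 60 ft³ remain.

5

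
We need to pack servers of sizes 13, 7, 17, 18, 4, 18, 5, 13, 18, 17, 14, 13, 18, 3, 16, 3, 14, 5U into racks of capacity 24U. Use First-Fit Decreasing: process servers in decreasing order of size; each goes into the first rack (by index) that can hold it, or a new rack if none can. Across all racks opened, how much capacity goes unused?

72

Sorted descending: 18, 18, 18, 18, 17, 17, 16, 14, 14, 13, 13, 13, 7, 5, 5, 4, 3, 3.
Put 18U in rack 1; 6U remain.
Put 18U in rack 2; 6U remain.
Put 18U in rack 3; 6U remain.
Put 18U in rack 4; 6U remain.
Put 17U in rack 5; 7U remain.
Put 17U in rack 6; 7U remain.
Put 16U in rack 7; 8U remain.
Put 14U in rack 8; 10U remain.
Put 14U in rack 9; 10U remain.
Put 13U in rack 10; 11U remain.
Put 13U in rack 11; 11U remain.
Put 13U in rack 12; 11U remain.
Put 7U in rack 5; 0U remain.
Put 5U in rack 1; 1U remain.
Put 5U in rack 2; 1U remain.
Put 4U in rack 3; 2U remain.
Put 3U in rack 4; 3U remain.
Put 3U in rack 4; 0U remain.
12 racks × 24U = 288U; used 216U; unused 72U.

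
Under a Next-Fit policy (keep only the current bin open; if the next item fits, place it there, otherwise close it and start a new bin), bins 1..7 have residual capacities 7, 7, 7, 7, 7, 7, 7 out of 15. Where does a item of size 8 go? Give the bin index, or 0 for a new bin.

0

Next-Fit only looks at bin 7, which has 7 free.
8 does not fit, so a new bin is opened.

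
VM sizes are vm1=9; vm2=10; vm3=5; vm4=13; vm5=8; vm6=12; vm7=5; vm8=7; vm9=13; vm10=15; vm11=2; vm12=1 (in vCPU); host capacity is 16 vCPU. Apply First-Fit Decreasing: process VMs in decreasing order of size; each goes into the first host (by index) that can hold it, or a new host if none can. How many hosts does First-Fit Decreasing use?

7 hosts

Sorted descending: 15, 13, 13, 12, 10, 9, 8, 7, 5, 5, 2, 1.
host 1: place 15 vCPU, 1 vCPU left
host 2: place 13 vCPU, 3 vCPU left
host 3: place 13 vCPU, 3 vCPU left
host 4: place 12 vCPU, 4 vCPU left
host 5: place 10 vCPU, 6 vCPU left
host 6: place 9 vCPU, 7 vCPU left
host 7: place 8 vCPU, 8 vCPU left
host 6: place 7 vCPU, 0 vCPU left
host 5: place 5 vCPU, 1 vCPU left
host 7: place 5 vCPU, 3 vCPU left
host 2: place 2 vCPU, 1 vCPU left
host 1: place 1 vCPU, 0 vCPU left
Final hosts: [15,1] [13,2] [13] [12] [10,5] [9,7] [8,5].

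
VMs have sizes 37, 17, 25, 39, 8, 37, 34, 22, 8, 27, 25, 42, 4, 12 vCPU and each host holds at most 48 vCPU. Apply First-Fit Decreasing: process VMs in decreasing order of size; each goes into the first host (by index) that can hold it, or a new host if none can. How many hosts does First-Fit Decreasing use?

Sorted descending: 42, 39, 37, 37, 34, 27, 25, 25, 22, 17, 12, 8, 8, 4.
42 vCPU → host 1 (remaining 6 vCPU)
39 vCPU → host 2 (remaining 9 vCPU)
37 vCPU → host 3 (remaining 11 vCPU)
37 vCPU → host 4 (remaining 11 vCPU)
34 vCPU → host 5 (remaining 14 vCPU)
27 vCPU → host 6 (remaining 21 vCPU)
25 vCPU → host 7 (remaining 23 vCPU)
25 vCPU → host 8 (remaining 23 vCPU)
22 vCPU → host 7 (remaining 1 vCPU)
17 vCPU → host 6 (remaining 4 vCPU)
12 vCPU → host 5 (remaining 2 vCPU)
8 vCPU → host 2 (remaining 1 vCPU)
8 vCPU → host 3 (remaining 3 vCPU)
4 vCPU → host 1 (remaining 2 vCPU)
Final hosts: [42,4] [39,8] [37,8] [37] [34,12] [27,17] [25,22] [25].

8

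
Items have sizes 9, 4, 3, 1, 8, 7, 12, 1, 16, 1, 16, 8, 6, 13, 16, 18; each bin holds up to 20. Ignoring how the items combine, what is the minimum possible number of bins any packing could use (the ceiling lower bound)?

7 bins

Total size = 9 + 4 + 3 + 1 + 8 + 7 + 12 + 1 + 16 + 1 + 16 + 8 + 6 + 13 + 16 + 18 = 139.
⌈139 / 20⌉ = 7.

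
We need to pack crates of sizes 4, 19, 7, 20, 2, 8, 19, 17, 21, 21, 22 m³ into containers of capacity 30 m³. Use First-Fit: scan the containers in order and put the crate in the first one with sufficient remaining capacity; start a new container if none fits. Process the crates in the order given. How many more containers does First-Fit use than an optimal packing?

0

First-Fit: [4,19,7] [20,2,8] [19] [17] [21] [21] [22] → 7 containers.
7 crates exceed 15 m³ (half the capacity), and no two of those can share a container, so at least 7 containers are needed.
So 7 is already optimal.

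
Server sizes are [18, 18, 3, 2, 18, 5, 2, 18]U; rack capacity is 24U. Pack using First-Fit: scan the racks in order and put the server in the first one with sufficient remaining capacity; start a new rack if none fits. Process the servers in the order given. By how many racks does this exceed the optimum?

0

First-Fit: [18,3,2] [18,5] [18,2] [18] → 4 racks.
Total size 84U; any packing needs at least ⌈84/24⌉ = 4 racks.
So 4 is already optimal.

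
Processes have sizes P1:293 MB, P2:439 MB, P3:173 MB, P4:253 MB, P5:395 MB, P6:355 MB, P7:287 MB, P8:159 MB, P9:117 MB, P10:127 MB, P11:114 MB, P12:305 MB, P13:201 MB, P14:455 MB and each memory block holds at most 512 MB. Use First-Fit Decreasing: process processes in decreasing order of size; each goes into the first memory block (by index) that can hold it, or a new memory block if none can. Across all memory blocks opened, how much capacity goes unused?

423

Sorted descending: 455, 439, 395, 355, 305, 293, 287, 253, 201, 173, 159, 127, 117, 114.
memory block 1: place 455 MB, 57 MB left
memory block 2: place 439 MB, 73 MB left
memory block 3: place 395 MB, 117 MB left
memory block 4: place 355 MB, 157 MB left
memory block 5: place 305 MB, 207 MB left
memory block 6: place 293 MB, 219 MB left
memory block 7: place 287 MB, 225 MB left
memory block 8: place 253 MB, 259 MB left
memory block 5: place 201 MB, 6 MB left
memory block 6: place 173 MB, 46 MB left
memory block 7: place 159 MB, 66 MB left
memory block 4: place 127 MB, 30 MB left
memory block 3: place 117 MB, 0 MB left
memory block 8: place 114 MB, 145 MB left
8 memory blocks × 512 MB = 4096 MB; used 3673 MB; unused 423 MB.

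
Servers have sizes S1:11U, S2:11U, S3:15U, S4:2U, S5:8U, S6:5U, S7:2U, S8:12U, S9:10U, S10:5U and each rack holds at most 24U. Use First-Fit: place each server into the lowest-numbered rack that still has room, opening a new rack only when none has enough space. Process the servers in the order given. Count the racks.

4

S1 (11U) → rack 1 (remaining 13U)
S2 (11U) → rack 1 (remaining 2U)
S3 (15U) → rack 2 (remaining 9U)
S4 (2U) → rack 1 (remaining 0U)
S5 (8U) → rack 2 (remaining 1U)
S6 (5U) → rack 3 (remaining 19U)
S7 (2U) → rack 3 (remaining 17U)
S8 (12U) → rack 3 (remaining 5U)
S9 (10U) → rack 4 (remaining 14U)
S10 (5U) → rack 3 (remaining 0U)
Final racks: [11,11,2] [15,8] [5,2,12,5] [10].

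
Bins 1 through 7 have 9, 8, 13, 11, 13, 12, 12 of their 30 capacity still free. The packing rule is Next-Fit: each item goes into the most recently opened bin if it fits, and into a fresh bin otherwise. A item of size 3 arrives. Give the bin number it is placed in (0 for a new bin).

7

Next-Fit only looks at bin 7, which has 12 free.
3 fits there.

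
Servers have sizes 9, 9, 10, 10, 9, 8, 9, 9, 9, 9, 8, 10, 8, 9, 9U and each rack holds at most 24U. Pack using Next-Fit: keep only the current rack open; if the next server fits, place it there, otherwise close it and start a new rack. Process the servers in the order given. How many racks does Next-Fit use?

rack 1: place 9U, 15U left
rack 1: place 9U, 6U left
rack 2: place 10U, 14U left
rack 2: place 10U, 4U left
rack 3: place 9U, 15U left
rack 3: place 8U, 7U left
rack 4: place 9U, 15U left
rack 4: place 9U, 6U left
rack 5: place 9U, 15U left
rack 5: place 9U, 6U left
rack 6: place 8U, 16U left
rack 6: place 10U, 6U left
rack 7: place 8U, 16U left
rack 7: place 9U, 7U left
rack 8: place 9U, 15U left

8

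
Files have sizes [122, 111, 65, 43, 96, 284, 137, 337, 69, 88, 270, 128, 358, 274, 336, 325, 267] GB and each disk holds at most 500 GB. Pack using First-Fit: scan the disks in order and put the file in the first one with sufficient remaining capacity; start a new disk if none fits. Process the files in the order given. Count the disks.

disk 1: place 122 GB, 378 GB left
disk 1: place 111 GB, 267 GB left
disk 1: place 65 GB, 202 GB left
disk 1: place 43 GB, 159 GB left
disk 1: place 96 GB, 63 GB left
disk 2: place 284 GB, 216 GB left
disk 2: place 137 GB, 79 GB left
disk 3: place 337 GB, 163 GB left
disk 2: place 69 GB, 10 GB left
disk 3: place 88 GB, 75 GB left
disk 4: place 270 GB, 230 GB left
disk 4: place 128 GB, 102 GB left
disk 5: place 358 GB, 142 GB left
disk 6: place 274 GB, 226 GB left
disk 7: place 336 GB, 164 GB left
disk 8: place 325 GB, 175 GB left
disk 9: place 267 GB, 233 GB left
Final disks: [122,111,65,43,96] [284,137,69] [337,88] [270,128] [358] [274] [336] [325] [267].

9 disks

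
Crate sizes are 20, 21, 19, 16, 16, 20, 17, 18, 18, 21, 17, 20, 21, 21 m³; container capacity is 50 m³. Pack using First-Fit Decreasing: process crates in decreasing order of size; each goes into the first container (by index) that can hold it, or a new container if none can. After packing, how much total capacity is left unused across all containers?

85

Sorted descending: 21, 21, 21, 21, 20, 20, 20, 19, 18, 18, 17, 17, 16, 16.
21 m³ → container 1 (remaining 29 m³)
21 m³ → container 1 (remaining 8 m³)
21 m³ → container 2 (remaining 29 m³)
21 m³ → container 2 (remaining 8 m³)
20 m³ → container 3 (remaining 30 m³)
20 m³ → container 3 (remaining 10 m³)
20 m³ → container 4 (remaining 30 m³)
19 m³ → container 4 (remaining 11 m³)
18 m³ → container 5 (remaining 32 m³)
18 m³ → container 5 (remaining 14 m³)
17 m³ → container 6 (remaining 33 m³)
17 m³ → container 6 (remaining 16 m³)
16 m³ → container 6 (remaining 0 m³)
16 m³ → container 7 (remaining 34 m³)
7 containers × 50 m³ = 350 m³; used 265 m³; unused 85 m³.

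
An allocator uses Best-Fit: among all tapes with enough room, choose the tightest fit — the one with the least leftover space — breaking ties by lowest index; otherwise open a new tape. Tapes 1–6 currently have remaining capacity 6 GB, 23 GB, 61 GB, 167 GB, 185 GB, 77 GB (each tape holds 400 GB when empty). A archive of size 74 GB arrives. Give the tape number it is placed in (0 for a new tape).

6

Tapes with room: tape 4 (167 GB), tape 5 (185 GB), tape 6 (77 GB).
Tightest fit is tape 6 with 77 GB free.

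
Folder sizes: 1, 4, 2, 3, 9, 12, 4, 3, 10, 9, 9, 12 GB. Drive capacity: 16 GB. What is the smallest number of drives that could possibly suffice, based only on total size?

Total size = 1 + 4 + 2 + 3 + 9 + 12 + 4 + 3 + 10 + 9 + 9 + 12 = 78 GB.
⌈78 / 16⌉ = 5.

5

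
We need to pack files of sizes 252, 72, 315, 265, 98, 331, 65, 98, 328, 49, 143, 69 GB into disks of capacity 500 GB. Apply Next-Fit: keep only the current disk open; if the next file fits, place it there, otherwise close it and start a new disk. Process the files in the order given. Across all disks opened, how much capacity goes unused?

disk 1: place 252 GB, 248 GB left
disk 1: place 72 GB, 176 GB left
disk 2: place 315 GB, 185 GB left
disk 3: place 265 GB, 235 GB left
disk 3: place 98 GB, 137 GB left
disk 4: place 331 GB, 169 GB left
disk 4: place 65 GB, 104 GB left
disk 4: place 98 GB, 6 GB left
disk 5: place 328 GB, 172 GB left
disk 5: place 49 GB, 123 GB left
disk 6: place 143 GB, 357 GB left
disk 6: place 69 GB, 288 GB left
6 disks × 500 GB = 3000 GB; used 2085 GB; unused 915 GB.

915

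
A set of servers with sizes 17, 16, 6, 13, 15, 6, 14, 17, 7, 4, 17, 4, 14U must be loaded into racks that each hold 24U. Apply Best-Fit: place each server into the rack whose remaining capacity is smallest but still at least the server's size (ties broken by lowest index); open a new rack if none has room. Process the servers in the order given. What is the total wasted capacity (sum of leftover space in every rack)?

42

Put 17U in rack 1; 7U remain.
Put 16U in rack 2; 8U remain.
Put 6U in rack 1; 1U remain.
Put 13U in rack 3; 11U remain.
Put 15U in rack 4; 9U remain.
Put 6U in rack 2; 2U remain.
Put 14U in rack 5; 10U remain.
Put 17U in rack 6; 7U remain.
Put 7U in rack 6; 0U remain.
Put 4U in rack 4; 5U remain.
Put 17U in rack 7; 7U remain.
Put 4U in rack 4; 1U remain.
Put 14U in rack 8; 10U remain.
8 racks × 24U = 192U; used 150U; unused 42U.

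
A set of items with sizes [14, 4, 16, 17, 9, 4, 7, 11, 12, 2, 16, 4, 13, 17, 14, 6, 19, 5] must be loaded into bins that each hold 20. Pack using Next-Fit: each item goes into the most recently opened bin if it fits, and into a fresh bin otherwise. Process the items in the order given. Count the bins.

12

bin 1: place 14, 6 left
bin 1: place 4, 2 left
bin 2: place 16, 4 left
bin 3: place 17, 3 left
bin 4: place 9, 11 left
bin 4: place 4, 7 left
bin 4: place 7, 0 left
bin 5: place 11, 9 left
bin 6: place 12, 8 left
bin 6: place 2, 6 left
bin 7: place 16, 4 left
bin 7: place 4, 0 left
bin 8: place 13, 7 left
bin 9: place 17, 3 left
bin 10: place 14, 6 left
bin 10: place 6, 0 left
bin 11: place 19, 1 left
bin 12: place 5, 15 left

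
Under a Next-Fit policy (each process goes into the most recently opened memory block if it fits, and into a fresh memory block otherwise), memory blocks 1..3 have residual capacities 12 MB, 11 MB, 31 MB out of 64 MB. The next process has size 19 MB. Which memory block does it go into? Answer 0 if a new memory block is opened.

3

Next-Fit only looks at memory block 3, which has 31 MB free.
19 MB fits there.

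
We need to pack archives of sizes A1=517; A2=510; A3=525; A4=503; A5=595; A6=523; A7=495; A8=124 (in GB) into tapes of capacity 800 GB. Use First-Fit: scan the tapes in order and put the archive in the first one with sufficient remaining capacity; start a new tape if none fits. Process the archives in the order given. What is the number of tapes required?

tape 1: place A1 (517 GB), 283 GB left
tape 2: place A2 (510 GB), 290 GB left
tape 3: place A3 (525 GB), 275 GB left
tape 4: place A4 (503 GB), 297 GB left
tape 5: place A5 (595 GB), 205 GB left
tape 6: place A6 (523 GB), 277 GB left
tape 7: place A7 (495 GB), 305 GB left
tape 1: place A8 (124 GB), 159 GB left
Final tapes: [517,124] [510] [525] [503] [595] [523] [495].

7 tapes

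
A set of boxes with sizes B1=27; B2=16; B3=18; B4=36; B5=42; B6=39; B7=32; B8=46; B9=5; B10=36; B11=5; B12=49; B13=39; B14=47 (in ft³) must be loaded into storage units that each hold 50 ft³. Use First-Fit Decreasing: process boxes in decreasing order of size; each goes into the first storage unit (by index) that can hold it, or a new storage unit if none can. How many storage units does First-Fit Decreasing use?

10

Sorted descending: 49, 47, 46, 42, 39, 39, 36, 36, 32, 27, 18, 16, 5, 5.
49 ft³ → storage unit 1 (remaining 1 ft³)
47 ft³ → storage unit 2 (remaining 3 ft³)
46 ft³ → storage unit 3 (remaining 4 ft³)
42 ft³ → storage unit 4 (remaining 8 ft³)
39 ft³ → storage unit 5 (remaining 11 ft³)
39 ft³ → storage unit 6 (remaining 11 ft³)
36 ft³ → storage unit 7 (remaining 14 ft³)
36 ft³ → storage unit 8 (remaining 14 ft³)
32 ft³ → storage unit 9 (remaining 18 ft³)
27 ft³ → storage unit 10 (remaining 23 ft³)
18 ft³ → storage unit 9 (remaining 0 ft³)
16 ft³ → storage unit 10 (remaining 7 ft³)
5 ft³ → storage unit 4 (remaining 3 ft³)
5 ft³ → storage unit 5 (remaining 6 ft³)
Final storage units: [49] [47] [46] [42,5] [39,5] [39] [36] [36] [32,18] [27,16].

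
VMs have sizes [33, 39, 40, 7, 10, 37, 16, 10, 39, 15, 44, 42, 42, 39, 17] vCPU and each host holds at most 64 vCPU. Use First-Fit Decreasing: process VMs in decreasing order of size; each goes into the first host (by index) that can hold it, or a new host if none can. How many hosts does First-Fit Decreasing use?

Sorted descending: 44, 42, 42, 40, 39, 39, 39, 37, 33, 17, 16, 15, 10, 10, 7.
host 1: place 44 vCPU, 20 vCPU left
host 2: place 42 vCPU, 22 vCPU left
host 3: place 42 vCPU, 22 vCPU left
host 4: place 40 vCPU, 24 vCPU left
host 5: place 39 vCPU, 25 vCPU left
host 6: place 39 vCPU, 25 vCPU left
host 7: place 39 vCPU, 25 vCPU left
host 8: place 37 vCPU, 27 vCPU left
host 9: place 33 vCPU, 31 vCPU left
host 1: place 17 vCPU, 3 vCPU left
host 2: place 16 vCPU, 6 vCPU left
host 3: place 15 vCPU, 7 vCPU left
host 4: place 10 vCPU, 14 vCPU left
host 4: place 10 vCPU, 4 vCPU left
host 3: place 7 vCPU, 0 vCPU left

9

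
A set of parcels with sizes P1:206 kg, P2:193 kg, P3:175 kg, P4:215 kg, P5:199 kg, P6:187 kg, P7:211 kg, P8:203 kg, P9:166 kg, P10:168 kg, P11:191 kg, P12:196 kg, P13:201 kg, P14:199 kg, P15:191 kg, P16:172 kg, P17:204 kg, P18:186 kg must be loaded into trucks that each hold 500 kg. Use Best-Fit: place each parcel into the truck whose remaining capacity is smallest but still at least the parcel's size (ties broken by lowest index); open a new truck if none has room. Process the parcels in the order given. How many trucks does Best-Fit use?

9 trucks

Put P1 (206 kg) in truck 1; 294 kg remain.
Put P2 (193 kg) in truck 1; 101 kg remain.
Put P3 (175 kg) in truck 2; 325 kg remain.
Put P4 (215 kg) in truck 2; 110 kg remain.
Put P5 (199 kg) in truck 3; 301 kg remain.
Put P6 (187 kg) in truck 3; 114 kg remain.
Put P7 (211 kg) in truck 4; 289 kg remain.
Put P8 (203 kg) in truck 4; 86 kg remain.
Put P9 (166 kg) in truck 5; 334 kg remain.
Put P10 (168 kg) in truck 5; 166 kg remain.
Put P11 (191 kg) in truck 6; 309 kg remain.
Put P12 (196 kg) in truck 6; 113 kg remain.
Put P13 (201 kg) in truck 7; 299 kg remain.
Put P14 (199 kg) in truck 7; 100 kg remain.
Put P15 (191 kg) in truck 8; 309 kg remain.
Put P16 (172 kg) in truck 8; 137 kg remain.
Put P17 (204 kg) in truck 9; 296 kg remain.
Put P18 (186 kg) in truck 9; 110 kg remain.
Final trucks: [206,193] [175,215] [199,187] [211,203] [166,168] [191,196] [201,199] [191,172] [204,186].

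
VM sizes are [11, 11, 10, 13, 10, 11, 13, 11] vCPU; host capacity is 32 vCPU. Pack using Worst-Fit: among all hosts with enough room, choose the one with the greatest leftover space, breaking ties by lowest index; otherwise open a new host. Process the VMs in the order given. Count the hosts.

Put 11 vCPU in host 1; 21 vCPU remain.
Put 11 vCPU in host 1; 10 vCPU remain.
Put 10 vCPU in host 1; 0 vCPU remain.
Put 13 vCPU in host 2; 19 vCPU remain.
Put 10 vCPU in host 2; 9 vCPU remain.
Put 11 vCPU in host 3; 21 vCPU remain.
Put 13 vCPU in host 3; 8 vCPU remain.
Put 11 vCPU in host 4; 21 vCPU remain.

4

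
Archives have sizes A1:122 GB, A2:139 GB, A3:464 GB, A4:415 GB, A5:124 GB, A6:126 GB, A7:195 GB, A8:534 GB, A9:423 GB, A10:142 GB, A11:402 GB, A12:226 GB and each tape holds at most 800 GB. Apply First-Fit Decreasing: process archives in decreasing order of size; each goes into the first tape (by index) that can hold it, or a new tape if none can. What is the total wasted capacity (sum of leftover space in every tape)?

Sorted descending: 534, 464, 423, 415, 402, 226, 195, 142, 139, 126, 124, 122.
Put 534 GB in tape 1; 266 GB remain.
Put 464 GB in tape 2; 336 GB remain.
Put 423 GB in tape 3; 377 GB remain.
Put 415 GB in tape 4; 385 GB remain.
Put 402 GB in tape 5; 398 GB remain.
Put 226 GB in tape 1; 40 GB remain.
Put 195 GB in tape 2; 141 GB remain.
Put 142 GB in tape 3; 235 GB remain.
Put 139 GB in tape 2; 2 GB remain.
Put 126 GB in tape 3; 109 GB remain.
Put 124 GB in tape 4; 261 GB remain.
Put 122 GB in tape 4; 139 GB remain.
5 tapes × 800 GB = 4000 GB; used 3312 GB; unused 688 GB.

688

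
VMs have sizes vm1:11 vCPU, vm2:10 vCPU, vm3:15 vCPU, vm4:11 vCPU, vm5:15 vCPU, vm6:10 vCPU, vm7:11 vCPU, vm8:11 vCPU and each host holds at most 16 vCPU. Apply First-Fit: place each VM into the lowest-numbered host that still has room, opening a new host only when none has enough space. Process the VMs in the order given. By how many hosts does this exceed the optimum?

First-Fit: [11] [10] [15] [11] [15] [10] [11] [11] → 8 hosts.
8 VMs exceed 8 vCPU (half the capacity), and no two of those can share a host, so at least 8 hosts are needed.
So 8 is already optimal.

0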